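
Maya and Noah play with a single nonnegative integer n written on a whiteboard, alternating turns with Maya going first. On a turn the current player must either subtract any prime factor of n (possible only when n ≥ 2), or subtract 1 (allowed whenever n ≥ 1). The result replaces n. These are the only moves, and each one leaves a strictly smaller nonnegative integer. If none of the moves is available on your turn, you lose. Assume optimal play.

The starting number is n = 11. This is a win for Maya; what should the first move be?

Use the standard recursion: the mover loses at a terminal position; elsewhere, the mover wins exactly when some move hands the opponent an L position.
n=0: no move → L
n=1: reaches L-position 0 → W
n=2: reaches L-position 0 → W
n=3: reaches L-position 0 → W
n=4: only reaches 2(W), 3(W), all W → L
n=5: reaches L-position 0 → W
n=6: reaches L-position 4 → W
n=7: reaches L-position 0 → W
n=8: only reaches 6(W), 7(W), all W → L
n=9: reaches L-position 8 → W
n=10: reaches L-position 8 → W
n=11: reaches L-position 0 → W
From 11, the L positions reachable in one move are: 0.

Move to 0.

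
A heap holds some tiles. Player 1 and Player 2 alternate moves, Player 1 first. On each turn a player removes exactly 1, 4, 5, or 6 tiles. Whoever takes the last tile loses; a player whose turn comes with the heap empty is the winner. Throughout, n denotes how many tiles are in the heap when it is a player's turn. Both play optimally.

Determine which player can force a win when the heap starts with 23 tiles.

Use the standard recursion: the mover wins at a terminal position; elsewhere, the mover wins exactly when some move hands the opponent an L position.
n=0: no move; the opponent has just taken the last tile and therefore loses → W
n=1: L (sole option 0(W) is W)
n=2: W (go to 1, an L position)
n=3: L (sole option 2(W) is W)
n=4: W (go to 3, an L position)
n=5: W (go to 1, an L position)
n=6: W (go to 1, an L position)
n=7: W (go to 3, an L position)
n=8: W (go to 3, an L position)
n=9: W (go to 3, an L position)
n=10: L (options 9(W), 6(W), 5(W), 4(W) are all W)
n=11: W (go to 10, an L position)
n=12: L (options 11(W), 8(W), 7(W), 6(W) are all W)
n=13: W (go to 12, an L position)
n=14: W (go to 10, an L position)
n=15: W (go to 10, an L position)
n=16: W (go to 12, an L position)
n=17: W (go to 12, an L position)
n=18: W (go to 12, an L position)
n=19: L (options 18(W), 15(W), 14(W), 13(W) are all W)
n=20: W (go to 19, an L position)
n=21: L (options 20(W), 17(W), 16(W), 15(W) are all W)
n=22: W (go to 21, an L position)
n=23: W (go to 19, an L position)
The starting position 23 is W: Player 1 should remove 4, leaving 19, handing over an L position.

Player 1 wins.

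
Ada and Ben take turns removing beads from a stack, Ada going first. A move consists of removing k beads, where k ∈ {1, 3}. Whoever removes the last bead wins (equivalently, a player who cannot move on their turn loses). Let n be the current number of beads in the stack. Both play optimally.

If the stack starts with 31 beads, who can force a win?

Label each position W (a win for the player to move) or L (a loss). A position with no legal move is L; any other position is W exactly when some move reaches an L, and L when every move reaches a W.
n=0: no move → L
n=1: W (go to 0, an L position)
n=2: L (sole option 1(W) is W)
n=3: W (go to 2, an L position)
n=4: L (options 3(W), 1(W) are all W)
n=5: W (go to 4, an L position)
n=6: L (options 5(W), 3(W) are all W)
n=7: W (go to 6, an L position)
n=8: L (options 7(W), 5(W) are all W)
n=9: W (go to 8, an L position)
n=10: L (options 9(W), 7(W) are all W)
n=11: W (go to 10, an L position)
n=12: L (options 11(W), 9(W) are all W)
n=13: W (go to 12, an L position)
n=14: L (options 13(W), 11(W) are all W)
n=15: W (go to 14, an L position)
n=16: L (options 15(W), 13(W) are all W)
n=17: W (go to 16, an L position)
n=18: L (options 17(W), 15(W) are all W)
n=19: W (go to 18, an L position)
n=20: L (options 19(W), 17(W) are all W)
n=21: W (go to 20, an L position)
n=22: L (options 21(W), 19(W) are all W)
n=23: W (go to 22, an L position)
n=24: L (options 23(W), 21(W) are all W)
n=25: W (go to 24, an L position)
n=26: L (options 25(W), 23(W) are all W)
n=27: W (go to 26, an L position)
n=28: L (options 27(W), 25(W) are all W)
n=29: W (go to 28, an L position)
n=30: L (options 29(W), 27(W) are all W)
n=31: W (go to 30, an L position)
From 31 Ada can remove 1, leaving 30, reaching an L position.

Ada wins.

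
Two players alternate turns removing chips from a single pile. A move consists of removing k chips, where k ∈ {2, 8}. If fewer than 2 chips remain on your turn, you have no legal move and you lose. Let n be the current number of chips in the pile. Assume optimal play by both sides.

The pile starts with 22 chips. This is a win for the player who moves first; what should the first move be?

Remove 2, leaving 20.

Use the standard recursion: the mover loses at a terminal position; elsewhere, the mover wins exactly when some move hands the opponent an L position.
n=0: no move → L
n=1: no move → L
n=2: can move to 0, which is L ⇒ W
n=3: can move to 1, which is L ⇒ W
n=4: the only move is to 2(W), a W ⇒ L
n=5: the only move is to 3(W), a W ⇒ L
n=6: can move to 4, which is L ⇒ W
n=7: can move to 5, which is L ⇒ W
n=8: can move to 0, which is L ⇒ W
n=9: can move to 1, which is L ⇒ W
n=10: moves to 8(W), 2(W); every one is W ⇒ L
n=11: moves to 9(W), 3(W); every one is W ⇒ L
n=12: can move to 10, which is L ⇒ W
n=13: can move to 11, which is L ⇒ W
n=14: moves to 12(W), 6(W); every one is W ⇒ L
n=15: moves to 13(W), 7(W); every one is W ⇒ L
n=16: can move to 14, which is L ⇒ W
n=17: can move to 15, which is L ⇒ W
n=18: can move to 10, which is L ⇒ W
n=19: can move to 11, which is L ⇒ W
n=20: moves to 18(W), 12(W); every one is W ⇒ L
n=21: moves to 19(W), 13(W); every one is W ⇒ L
n=22: can move to 20, which is L ⇒ W
From 22, the L positions reachable in one move are: 20, 14. Any move reaching one of these is winning.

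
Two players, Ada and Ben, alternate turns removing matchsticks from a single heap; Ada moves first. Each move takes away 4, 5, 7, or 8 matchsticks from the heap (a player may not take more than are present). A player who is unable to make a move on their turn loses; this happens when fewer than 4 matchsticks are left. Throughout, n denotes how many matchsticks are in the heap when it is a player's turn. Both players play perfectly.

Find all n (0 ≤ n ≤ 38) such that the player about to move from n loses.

Classify positions by backward induction: terminal positions (no move available) are L. From any other position, the mover wins iff some move reaches an L.
n=0: no move → L
n=1: no move → L
n=2: no move → L
n=3: no move → L
n=4: W (go to 0, an L position)
n=5: W (go to 1, an L position)
n=6: W (go to 2, an L position)
n=7: W (go to 3, an L position)
n=8: W (go to 3, an L position)
n=9: W (go to 2, an L position)
n=10: W (go to 3, an L position)
n=11: W (go to 3, an L position)
n=12: L (options 8(W), 7(W), 5(W), 4(W) are all W)
n=13: L (options 9(W), 8(W), 6(W), 5(W) are all W)
n=14: L (options 10(W), 9(W), 7(W), 6(W) are all W)
n=15: L (options 11(W), 10(W), 8(W), 7(W) are all W)
n=16: W (go to 12, an L position)
n=17: W (go to 13, an L position)
n=18: W (go to 14, an L position)
n=19: W (go to 15, an L position)
n=20: W (go to 15, an L position)
n=21: W (go to 14, an L position)
n=22: W (go to 15, an L position)
n=23: W (go to 15, an L position)
n=24: L (options 20(W), 19(W), 17(W), 16(W) are all W)
n=25: L (options 21(W), 20(W), 18(W), 17(W) are all W)
n=26: L (options 22(W), 21(W), 19(W), 18(W) are all W)
n=27: L (options 23(W), 22(W), 20(W), 19(W) are all W)
n=28: W (go to 24, an L position)
n=29: W (go to 25, an L position)
n=30: W (go to 26, an L position)
n=31: W (go to 27, an L position)
n=32: W (go to 27, an L position)
n=33: W (go to 26, an L position)
n=34: W (go to 27, an L position)
n=35: W (go to 27, an L position)
n=36: L (options 32(W), 31(W), 29(W), 28(W) are all W)
n=37: L (options 33(W), 32(W), 30(W), 29(W) are all W)
n=38: L (options 34(W), 33(W), 31(W), 30(W) are all W)
Reading off the rows marked L gives the requested list; there are 15 such values of n.

0, 1, 2, 3, 12, 13, 14, 15, 24, 25, 26, 27, 36, 37, 38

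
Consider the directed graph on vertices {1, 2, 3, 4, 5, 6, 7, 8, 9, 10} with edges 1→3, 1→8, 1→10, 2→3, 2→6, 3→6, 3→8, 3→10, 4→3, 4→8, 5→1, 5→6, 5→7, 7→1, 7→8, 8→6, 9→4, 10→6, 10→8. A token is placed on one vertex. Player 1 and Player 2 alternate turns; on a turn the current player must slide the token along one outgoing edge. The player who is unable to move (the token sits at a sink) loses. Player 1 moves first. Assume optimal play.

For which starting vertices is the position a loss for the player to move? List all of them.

1, 4, 6

Compute win/loss labels from the base case upward. A position with no move is L. Any other position is W if it can reach an L in one move, else L.
Every edge goes from a vertex to one that appears earlier in the order 6, 8, 10, 3, 4, 9, 1, 7, 5, 2, so processing vertices in that order labels each vertex after all of its successors.
6: no outgoing edge → L
8: can move to 6, which is L ⇒ W
10: can move to 6, which is L ⇒ W
3: can move to 6, which is L ⇒ W
4: moves to 3(W), 8(W); every one is W ⇒ L
9: can move to 4, which is L ⇒ W
1: moves to 3(W), 10(W), 8(W); every one is W ⇒ L
7: can move to 1, which is L ⇒ W
5: can move to 1, which is L ⇒ W
2: can move to 6, which is L ⇒ W
The losing starting vertices are exactly the entries labelled L in this table (3 of them).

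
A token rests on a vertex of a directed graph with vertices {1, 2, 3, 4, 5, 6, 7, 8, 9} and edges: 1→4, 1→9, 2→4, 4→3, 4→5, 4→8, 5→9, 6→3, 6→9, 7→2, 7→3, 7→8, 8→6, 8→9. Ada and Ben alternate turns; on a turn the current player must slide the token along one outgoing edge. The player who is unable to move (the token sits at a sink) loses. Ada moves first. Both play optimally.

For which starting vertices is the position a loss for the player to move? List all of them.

2, 3, 9

Label each position W (a win for the player to move) or L (a loss). A position with no legal move is L; any other position is W exactly when some move reaches an L, and L when every move reaches a W.
Every edge goes from a vertex to one that appears earlier in the order 3, 9, 6, 8, 5, 4, 1, 2, 7, so processing vertices in that order labels each vertex after all of its successors.
3: no outgoing edge → L
9: no outgoing edge → L
6: can move to 9, which is L ⇒ W
8: can move to 9, which is L ⇒ W
5: can move to 9, which is L ⇒ W
4: can move to 3, which is L ⇒ W
1: can move to 9, which is L ⇒ W
2: the only move is to 4(W), a W ⇒ L
7: can move to 2, which is L ⇒ W
Reading off the rows marked L gives the requested list; there are 3 such vertices.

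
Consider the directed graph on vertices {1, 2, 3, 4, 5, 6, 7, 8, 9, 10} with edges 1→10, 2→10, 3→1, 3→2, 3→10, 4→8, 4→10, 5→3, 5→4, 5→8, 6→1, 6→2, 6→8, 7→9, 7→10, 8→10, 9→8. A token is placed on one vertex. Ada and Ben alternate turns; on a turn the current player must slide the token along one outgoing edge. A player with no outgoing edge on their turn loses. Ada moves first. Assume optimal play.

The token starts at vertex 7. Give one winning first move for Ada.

Work bottom-up. With no move the player to move loses. Otherwise the position is W if at least one move leads to an L position for the opponent, and L if every move leads to a W.
Every edge goes from a vertex to one that appears earlier in the order 10, 2, 1, 8, 3, 9, 7, 4, 6, 5, so processing vertices in that order labels each vertex after all of its successors.
10: no outgoing edge → L
2: can move to 10, which is L ⇒ W
1: can move to 10, which is L ⇒ W
8: can move to 10, which is L ⇒ W
3: can move to 10, which is L ⇒ W
9: the only move is to 8(W), a W ⇒ L
7: can move to 9, which is L ⇒ W
4: can move to 10, which is L ⇒ W
6: moves to 8(W), 1(W), 2(W); every one is W ⇒ L
5: moves to 4(W), 3(W), 8(W); every one is W ⇒ L
From 7, the L positions reachable in one move are: 9, 10. Any move reaching one of these is winning.

Move to 9.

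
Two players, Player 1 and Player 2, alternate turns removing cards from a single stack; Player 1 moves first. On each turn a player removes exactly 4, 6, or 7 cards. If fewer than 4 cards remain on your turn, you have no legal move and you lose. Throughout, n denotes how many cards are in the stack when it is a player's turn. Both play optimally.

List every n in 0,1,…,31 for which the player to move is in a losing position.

Label each position W (a win for the player to move) or L (a loss). A position with no legal move is L; any other position is W exactly when some move reaches an L, and L when every move reaches a W.
n=0: no move → L
n=1: no move → L
n=2: no move → L
n=3: no move → L
n=4: →0(L), so W
n=5: →1(L), so W
n=6: →2(L), so W
n=7: →3(L), so W
n=8: →2(L), so W
n=9: →3(L), so W
n=10: →3(L), so W
n=11: →7(W), 5(W), 4(W) — all W, so L
n=12: →8(W), 6(W), 5(W) — all W, so L
n=13: →9(W), 7(W), 6(W) — all W, so L
n=14: →10(W), 8(W), 7(W) — all W, so L
n=15: →11(L), so W
n=16: →12(L), so W
n=17: →13(L), so W
n=18: →14(L), so W
n=19: →13(L), so W
n=20: →14(L), so W
n=21: →14(L), so W
n=22: →18(W), 16(W), 15(W) — all W, so L
n=23: →19(W), 17(W), 16(W) — all W, so L
n=24: →20(W), 18(W), 17(W) — all W, so L
n=25: →21(W), 19(W), 18(W) — all W, so L
n=26: →22(L), so W
n=27: →23(L), so W
n=28: →24(L), so W
n=29: →25(L), so W
n=30: →24(L), so W
n=31: →25(L), so W
Reading off the rows marked L gives the requested list; there are 12 such values of n.

0, 1, 2, 3, 11, 12, 13, 14, 22, 23, 24, 25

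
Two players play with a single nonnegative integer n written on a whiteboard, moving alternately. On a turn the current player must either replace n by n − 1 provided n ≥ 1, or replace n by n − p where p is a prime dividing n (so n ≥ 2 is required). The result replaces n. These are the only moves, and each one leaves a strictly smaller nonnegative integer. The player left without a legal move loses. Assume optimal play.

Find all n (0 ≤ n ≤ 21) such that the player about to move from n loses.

Work bottom-up. With no move the player to move loses. Otherwise the position is W if at least one move leads to an L position for the opponent, and L if every move leads to a W.
n=0: no move → L
n=1: W (go to 0, an L position)
n=2: W (go to 0, an L position)
n=3: W (go to 0, an L position)
n=4: L (options 2(W), 3(W) are all W)
n=5: W (go to 0, an L position)
n=6: W (go to 4, an L position)
n=7: W (go to 0, an L position)
n=8: L (options 6(W), 7(W) are all W)
n=9: W (go to 8, an L position)
n=10: W (go to 8, an L position)
n=11: W (go to 0, an L position)
n=12: L (options 9(W), 10(W), 11(W) are all W)
n=13: W (go to 0, an L position)
n=14: W (go to 12, an L position)
n=15: W (go to 12, an L position)
n=16: L (options 14(W), 15(W) are all W)
n=17: W (go to 0, an L position)
n=18: W (go to 16, an L position)
n=19: W (go to 0, an L position)
n=20: L (options 15(W), 18(W), 19(W) are all W)
n=21: W (go to 20, an L position)
The losing starting values of n are exactly the entries labelled L in this table (6 of them).

0, 4, 8, 12, 16, 20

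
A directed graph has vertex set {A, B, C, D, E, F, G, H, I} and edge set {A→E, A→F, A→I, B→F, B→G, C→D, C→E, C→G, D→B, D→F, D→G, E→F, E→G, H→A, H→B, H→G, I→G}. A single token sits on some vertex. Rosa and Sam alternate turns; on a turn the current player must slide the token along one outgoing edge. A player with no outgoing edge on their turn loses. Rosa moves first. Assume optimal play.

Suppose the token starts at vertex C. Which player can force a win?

Positions with no move are L. A position that does have a move is losing for the player to move precisely when every available move leads to a winning position for the opponent. Fill in the labels:
Every edge goes from a vertex to one that appears earlier in the order G, F, B, E, I, A, D, H, C, so processing vertices in that order labels each vertex after all of its successors.
G: no outgoing edge → L
F: no outgoing edge → L
B: W (go to F, an L position)
E: W (go to F, an L position)
I: W (go to G, an L position)
A: W (go to F, an L position)
D: W (go to F, an L position)
H: W (go to G, an L position)
C: W (go to G, an L position)
From C Rosa can move to G, reaching an L position.

Rosa wins.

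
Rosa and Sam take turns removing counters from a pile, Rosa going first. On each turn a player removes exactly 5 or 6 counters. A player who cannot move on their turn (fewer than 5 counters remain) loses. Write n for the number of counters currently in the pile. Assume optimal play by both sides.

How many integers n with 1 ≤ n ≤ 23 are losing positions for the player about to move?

Positions with no move are L. A position that does have a move is losing for the player to move precisely when every available move leads to a winning position for the opponent. Fill in the labels:
n=0: no move → L
n=1: no move → L
n=2: no move → L
n=3: no move → L
n=4: no move → L
n=5: →0(L), so W
n=6: →1(L), so W
n=7: →2(L), so W
n=8: →3(L), so W
n=9: →4(L), so W
n=10: →4(L), so W
n=11: →6(W), 5(W) — all W, so L
n=12: →7(W), 6(W) — all W, so L
n=13: →8(W), 7(W) — all W, so L
n=14: →9(W), 8(W) — all W, so L
n=15: →10(W), 9(W) — all W, so L
n=16: →11(L), so W
n=17: →12(L), so W
n=18: →13(L), so W
n=19: →14(L), so W
n=20: →15(L), so W
n=21: →15(L), so W
n=22: →17(W), 16(W) — all W, so L
n=23: →18(W), 17(W) — all W, so L
L entries with 1 ≤ n ≤ 23 (n=0 is outside the asked range and is not counted): n = 1, 2, 3, 4, 11, 12, 13, 14, 15, 22, 23; that makes 11.

11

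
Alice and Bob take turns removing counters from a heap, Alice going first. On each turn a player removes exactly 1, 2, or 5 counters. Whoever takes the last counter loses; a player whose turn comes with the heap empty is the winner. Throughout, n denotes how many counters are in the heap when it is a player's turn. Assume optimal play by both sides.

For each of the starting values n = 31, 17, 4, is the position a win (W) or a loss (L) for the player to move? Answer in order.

31: L, 17: W, 4: L

Use the standard recursion: the mover wins at a terminal position; elsewhere, the mover wins exactly when some move hands the opponent an L position.
n=0: no move; the opponent has just taken the last counter and therefore loses → W
n=1: L (sole option 0(W) is W)
n=2: W (go to 1, an L position)
n=3: W (go to 1, an L position)
n=4: L (options 3(W), 2(W) are all W)
n=5: W (go to 4, an L position)
n=6: W (go to 4, an L position)
n=7: L (options 6(W), 5(W), 2(W) are all W)
n=8: W (go to 7, an L position)
n=9: W (go to 7, an L position)
n=10: L (options 9(W), 8(W), 5(W) are all W)
n=11: W (go to 10, an L position)
n=12: W (go to 10, an L position)
n=13: L (options 12(W), 11(W), 8(W) are all W)
n=14: W (go to 13, an L position)
n=15: W (go to 13, an L position)
n=16: L (options 15(W), 14(W), 11(W) are all W)
n=17: W (go to 16, an L position)
n=18: W (go to 16, an L position)
n=19: L (options 18(W), 17(W), 14(W) are all W)
n=20: W (go to 19, an L position)
n=21: W (go to 19, an L position)
n=22: L (options 21(W), 20(W), 17(W) are all W)
n=23: W (go to 22, an L position)
n=24: W (go to 22, an L position)
n=25: L (options 24(W), 23(W), 20(W) are all W)
n=26: W (go to 25, an L position)
n=27: W (go to 25, an L position)
n=28: L (options 27(W), 26(W), 23(W) are all W)
n=29: W (go to 28, an L position)
n=30: W (go to 28, an L position)
n=31: L (options 30(W), 29(W), 26(W) are all W)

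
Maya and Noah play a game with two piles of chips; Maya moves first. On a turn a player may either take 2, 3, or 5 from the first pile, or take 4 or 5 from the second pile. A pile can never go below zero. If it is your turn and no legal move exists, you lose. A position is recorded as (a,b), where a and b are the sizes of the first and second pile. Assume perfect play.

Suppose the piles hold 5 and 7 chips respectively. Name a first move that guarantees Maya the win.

Label each position W (a win for the player to move) or L (a loss). A position with no legal move is L; any other position is W exactly when some move reaches an L, and L when every move reaches a W.
No move ever increases a pile, so every position that can arise here has a ≤ 5 and b ≤ 7; it is enough to label the cells with 0 ≤ a ≤ 5 and 0 ≤ b ≤ 7.
Every move lowers a or b (never raises either), so fill the grid row by row in increasing a, and left to right within a row: each cell's successors are then already labelled.
      b=0  b=1  b=2  b=3  b=4  b=5  b=6  b=7
a=0:    L    L    L    L    W    W    W    W
a=1:    L    L    L    L    W    W    W    W
a=2:    W    W    W    W    L    L    L    L
a=3:    W    W    W    W    L    L    L    L
a=4:    W    W    W    W    W    W    W    W
a=5:    W    W    W    W    W    W    W    W
Cells with no legal move (terminal, hence L): (0,0), (0,1), (0,2), (0,3), (1,0), (1,1), (1,2), (1,3).
The remaining L cells, each justified by listing all of its moves:
(2,4): moves to (0,4)(W), (2,0)(W); every one is W ⇒ L
(2,5): moves to (0,5)(W), (2,1)(W), (2,0)(W); every one is W ⇒ L
(2,6): moves to (0,6)(W), (2,2)(W), (2,1)(W); every one is W ⇒ L
(2,7): moves to (0,7)(W), (2,3)(W), (2,2)(W); every one is W ⇒ L
(3,4): moves to (1,4)(W), (0,4)(W), (3,0)(W); every one is W ⇒ L
(3,5): moves to (1,5)(W), (0,5)(W), (3,1)(W), (3,0)(W); every one is W ⇒ L
(3,6): moves to (1,6)(W), (0,6)(W), (3,2)(W), (3,1)(W); every one is W ⇒ L
(3,7): moves to (1,7)(W), (0,7)(W), (3,3)(W), (3,2)(W); every one is W ⇒ L
Every other cell has at least one move into one of the L cells above, so it is W.
From (5,7), the L positions reachable in one move are: (3,7), (2,7). Any move reaching one of these is winning.

Move to (3,7).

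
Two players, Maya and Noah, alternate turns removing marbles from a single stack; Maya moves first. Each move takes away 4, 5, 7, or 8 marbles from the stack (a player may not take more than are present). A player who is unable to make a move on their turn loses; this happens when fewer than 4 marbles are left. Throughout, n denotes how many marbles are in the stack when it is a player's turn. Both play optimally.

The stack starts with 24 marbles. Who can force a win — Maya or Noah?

Use the standard recursion: the mover loses at a terminal position; elsewhere, the mover wins exactly when some move hands the opponent an L position.
n=0: no move → L
n=1: no move → L
n=2: no move → L
n=3: no move → L
n=4: W (go to 0, an L position)
n=5: W (go to 1, an L position)
n=6: W (go to 2, an L position)
n=7: W (go to 3, an L position)
n=8: W (go to 3, an L position)
n=9: W (go to 2, an L position)
n=10: W (go to 3, an L position)
n=11: W (go to 3, an L position)
n=12: L (options 8(W), 7(W), 5(W), 4(W) are all W)
n=13: L (options 9(W), 8(W), 6(W), 5(W) are all W)
n=14: L (options 10(W), 9(W), 7(W), 6(W) are all W)
n=15: L (options 11(W), 10(W), 8(W), 7(W) are all W)
n=16: W (go to 12, an L position)
n=17: W (go to 13, an L position)
n=18: W (go to 14, an L position)
n=19: W (go to 15, an L position)
n=20: W (go to 15, an L position)
n=21: W (go to 14, an L position)
n=22: W (go to 15, an L position)
n=23: W (go to 15, an L position)
n=24: L (options 20(W), 19(W), 17(W), 16(W) are all W)
Every move from 24 reaches a W position, so the mover loses.

Noah wins.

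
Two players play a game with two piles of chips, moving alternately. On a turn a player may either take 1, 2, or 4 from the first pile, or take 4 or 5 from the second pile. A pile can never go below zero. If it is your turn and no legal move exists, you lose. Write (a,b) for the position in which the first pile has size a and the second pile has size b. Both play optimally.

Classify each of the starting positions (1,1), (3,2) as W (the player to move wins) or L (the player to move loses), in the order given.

(1,1): W, (3,2): L

Classify positions by backward induction: terminal positions (no move available) are L. From any other position, the mover wins iff some move reaches an L.
No move ever increases a pile, so every position that can arise here has a ≤ 3 and b ≤ 2; it is enough to label the cells with 0 ≤ a ≤ 3 and 0 ≤ b ≤ 2.
Every move lowers a or b (never raises either), so fill the grid row by row in increasing a, and left to right within a row: each cell's successors are then already labelled.
      b=0  b=1  b=2
a=0:    L    L    L
a=1:    W    W    W
a=2:    W    W    W
a=3:    L    L    L
Cells with no legal move (terminal, hence L): (0,0), (0,1), (0,2).
The remaining L cells, each justified by listing all of its moves:
(3,0): L (options (2,0)(W), (1,0)(W) are all W)
(3,1): L (options (2,1)(W), (1,1)(W) are all W)
(3,2): L (options (2,2)(W), (1,2)(W) are all W)
Every other cell has at least one move into one of the L cells above, so it is W.
(1,1): the move to (0,1) reaches an L cell, so W
(3,2): one of the L cells justified above, so L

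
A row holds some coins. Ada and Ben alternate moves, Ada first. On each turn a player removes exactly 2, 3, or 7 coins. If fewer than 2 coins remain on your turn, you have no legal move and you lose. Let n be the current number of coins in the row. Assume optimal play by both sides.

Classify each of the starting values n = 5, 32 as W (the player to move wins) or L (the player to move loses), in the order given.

5: L, 32: W

Positions with no move are L. A position that does have a move is losing for the player to move precisely when every available move leads to a winning position for the opponent. Fill in the labels:
n=0: no move → L
n=1: no move → L
n=2: →0(L), so W
n=3: →1(L), so W
n=4: →1(L), so W
n=5: →3(W), 2(W) — all W, so L
n=6: →4(W), 3(W) — all W, so L
n=7: →5(L), so W
n=8: →6(L), so W
n=9: →6(L), so W
n=10: →8(W), 7(W), 3(W) — all W, so L
n=11: →9(W), 8(W), 4(W) — all W, so L
n=12: →10(L), so W
n=13: →11(L), so W
n=14: →11(L), so W
n=15: →13(W), 12(W), 8(W) — all W, so L
n=16: →14(W), 13(W), 9(W) — all W, so L
n=17: →15(L), so W
n=18: →16(L), so W
n=19: →16(L), so W
n=20: →18(W), 17(W), 13(W) — all W, so L
n=21: →19(W), 18(W), 14(W) — all W, so L
n=22: →20(L), so W
n=23: →21(L), so W
n=24: →21(L), so W
n=25: →23(W), 22(W), 18(W) — all W, so L
n=26: →24(W), 23(W), 19(W) — all W, so L
n=27: →25(L), so W
n=28: →26(L), so W
n=29: →26(L), so W
n=30: →28(W), 27(W), 23(W) — all W, so L
n=31: →29(W), 28(W), 24(W) — all W, so L
n=32: →30(L), so W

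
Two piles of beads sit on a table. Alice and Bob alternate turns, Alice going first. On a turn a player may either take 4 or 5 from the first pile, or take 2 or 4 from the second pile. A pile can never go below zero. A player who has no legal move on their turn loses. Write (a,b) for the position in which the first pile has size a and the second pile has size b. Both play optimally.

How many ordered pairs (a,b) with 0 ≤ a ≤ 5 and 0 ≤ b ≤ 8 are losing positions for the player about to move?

Label each position W (a win for the player to move) or L (a loss). A position with no legal move is L; any other position is W exactly when some move reaches an L, and L when every move reaches a W.
Every move lowers a or b (never raises either), so fill the grid row by row in increasing a, and left to right within a row: each cell's successors are then already labelled.
      b=0  b=1  b=2  b=3  b=4  b=5  b=6  b=7  b=8
a=0:    L    L    W    W    W    W    L    L    W
a=1:    L    L    W    W    W    W    L    L    W
a=2:    L    L    W    W    W    W    L    L    W
a=3:    L    L    W    W    W    W    L    L    W
a=4:    W    W    L    L    W    W    W    W    L
a=5:    W    W    L    L    W    W    W    W    L
Cells with no legal move (terminal, hence L): (0,0), (0,1), (1,0), (1,1), (2,0), (2,1), (3,0), (3,1).
The remaining L cells, each justified by listing all of its moves:
(0,6): L (options (0,4)(W), (0,2)(W) are all W)
(0,7): L (options (0,5)(W), (0,3)(W) are all W)
(1,6): L (options (1,4)(W), (1,2)(W) are all W)
(1,7): L (options (1,5)(W), (1,3)(W) are all W)
(2,6): L (options (2,4)(W), (2,2)(W) are all W)
(2,7): L (options (2,5)(W), (2,3)(W) are all W)
(3,6): L (options (3,4)(W), (3,2)(W) are all W)
(3,7): L (options (3,5)(W), (3,3)(W) are all W)
(4,2): L (options (0,2)(W), (4,0)(W) are all W)
(4,3): L (options (0,3)(W), (4,1)(W) are all W)
(4,8): L (options (0,8)(W), (4,6)(W), (4,4)(W) are all W)
(5,2): L (options (1,2)(W), (0,2)(W), (5,0)(W) are all W)
(5,3): L (options (1,3)(W), (0,3)(W), (5,1)(W) are all W)
(5,8): L (options (1,8)(W), (0,8)(W), (5,6)(W), (5,4)(W) are all W)
Every other cell has at least one move into one of the L cells above, so it is W.
L cells per row: a=0: 4, a=1: 4, a=2: 4, a=3: 4, a=4: 3, a=5: 3; total 22.

22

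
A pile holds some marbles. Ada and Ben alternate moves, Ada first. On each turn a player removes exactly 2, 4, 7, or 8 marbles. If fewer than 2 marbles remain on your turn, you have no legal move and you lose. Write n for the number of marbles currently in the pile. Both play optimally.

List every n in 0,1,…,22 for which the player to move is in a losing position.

0, 1, 6, 11, 12, 17, 22

Label each position W (a win for the player to move) or L (a loss). A position with no legal move is L; any other position is W exactly when some move reaches an L, and L when every move reaches a W.
n=0: no move → L
n=1: no move → L
n=2: →0(L), so W
n=3: →1(L), so W
n=4: →0(L), so W
n=5: →1(L), so W
n=6: →4(W), 2(W) — all W, so L
n=7: →0(L), so W
n=8: →6(L), so W
n=9: →1(L), so W
n=10: →6(L), so W
n=11: →9(W), 7(W), 4(W), 3(W) — all W, so L
n=12: →10(W), 8(W), 5(W), 4(W) — all W, so L
n=13: →11(L), so W
n=14: →12(L), so W
n=15: →11(L), so W
n=16: →12(L), so W
n=17: →15(W), 13(W), 10(W), 9(W) — all W, so L
n=18: →11(L), so W
n=19: →17(L), so W
n=20: →12(L), so W
n=21: →17(L), so W
n=22: →20(W), 18(W), 15(W), 14(W) — all W, so L
The losing starting values of n are exactly the entries labelled L in this table (7 of them).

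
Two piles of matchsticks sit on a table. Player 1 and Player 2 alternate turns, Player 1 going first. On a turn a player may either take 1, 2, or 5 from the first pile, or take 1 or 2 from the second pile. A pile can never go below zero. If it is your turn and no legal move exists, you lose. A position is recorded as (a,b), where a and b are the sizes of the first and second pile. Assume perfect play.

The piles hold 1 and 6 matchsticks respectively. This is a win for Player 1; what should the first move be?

Move to (0,6).

Positions with no move are L. A position that does have a move is losing for the player to move precisely when every available move leads to a winning position for the opponent. Fill in the labels:
No move ever increases a pile, so every position that can arise here has a ≤ 1 and b ≤ 6; it is enough to label the cells with 0 ≤ a ≤ 1 and 0 ≤ b ≤ 6.
Every move lowers a or b (never raises either), so fill the grid row by row in increasing a, and left to right within a row: each cell's successors are then already labelled.
      b=0  b=1  b=2  b=3  b=4  b=5  b=6
a=0:    L    W    W    L    W    W    L
a=1:    W    L    W    W    L    W    W
Cells with no legal move (terminal, hence L): (0,0).
The remaining L cells, each justified by listing all of its moves:
(0,3): only reaches (0,2)(W), (0,1)(W), all W → L
(0,6): only reaches (0,5)(W), (0,4)(W), all W → L
(1,1): only reaches (0,1)(W), (1,0)(W), all W → L
(1,4): only reaches (0,4)(W), (1,3)(W), (1,2)(W), all W → L
Every other cell has at least one move into one of the L cells above, so it is W.
From (1,6), the L positions reachable in one move are: (0,6), (1,4). Any move reaching one of these is winning.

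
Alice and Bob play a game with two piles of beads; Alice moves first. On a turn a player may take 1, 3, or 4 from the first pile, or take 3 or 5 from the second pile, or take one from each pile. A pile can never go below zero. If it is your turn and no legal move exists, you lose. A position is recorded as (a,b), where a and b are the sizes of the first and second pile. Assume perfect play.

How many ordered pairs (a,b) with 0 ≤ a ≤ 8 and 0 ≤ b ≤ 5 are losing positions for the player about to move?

17

Use the standard recursion: the mover loses at a terminal position; elsewhere, the mover wins exactly when some move hands the opponent an L position.
Every move lowers a or b (never raises either), so fill the grid row by row in increasing a, and left to right within a row: each cell's successors are then already labelled.
      b=0  b=1  b=2  b=3  b=4  b=5
a=0:    L    L    L    W    W    W
a=1:    W    W    W    W    L    L
a=2:    L    L    L    W    W    W
a=3:    W    W    W    W    L    L
a=4:    W    W    W    L    W    W
a=5:    W    W    W    W    W    W
a=6:    W    W    W    L    W    W
a=7:    L    L    L    W    W    W
a=8:    W    W    W    W    L    L
Cells with no legal move (terminal, hence L): (0,0), (0,1), (0,2).
The remaining L cells, each justified by listing all of its moves:
(1,4): moves to (0,4)(W), (1,1)(W), (0,3)(W); every one is W ⇒ L
(1,5): moves to (0,5)(W), (1,2)(W), (1,0)(W), (0,4)(W); every one is W ⇒ L
(2,0): the only move is to (1,0)(W), a W ⇒ L
(2,1): moves to (1,1)(W), (1,0)(W); every one is W ⇒ L
(2,2): moves to (1,2)(W), (1,1)(W); every one is W ⇒ L
(3,4): moves to (2,4)(W), (0,4)(W), (3,1)(W), (2,3)(W); every one is W ⇒ L
(3,5): moves to (2,5)(W), (0,5)(W), (3,2)(W), (3,0)(W), (2,4)(W); every one is W ⇒ L
(4,3): moves to (3,3)(W), (1,3)(W), (0,3)(W), (4,0)(W), (3,2)(W); every one is W ⇒ L
(6,3): moves to (5,3)(W), (3,3)(W), (2,3)(W), (6,0)(W), (5,2)(W); every one is W ⇒ L
(7,0): moves to (6,0)(W), (4,0)(W), (3,0)(W); every one is W ⇒ L
(7,1): moves to (6,1)(W), (4,1)(W), (3,1)(W), (6,0)(W); every one is W ⇒ L
(7,2): moves to (6,2)(W), (4,2)(W), (3,2)(W), (6,1)(W); every one is W ⇒ L
(8,4): moves to (7,4)(W), (5,4)(W), (4,4)(W), (8,1)(W), (7,3)(W); every one is W ⇒ L
(8,5): moves to (7,5)(W), (5,5)(W), (4,5)(W), (8,2)(W), (8,0)(W), (7,4)(W); every one is W ⇒ L
Every other cell has at least one move into one of the L cells above, so it is W.
L cells per row: a=0: 3, a=1: 2, a=2: 3, a=3: 2, a=4: 1, a=5: 0, a=6: 1, a=7: 3, a=8: 2; total 17.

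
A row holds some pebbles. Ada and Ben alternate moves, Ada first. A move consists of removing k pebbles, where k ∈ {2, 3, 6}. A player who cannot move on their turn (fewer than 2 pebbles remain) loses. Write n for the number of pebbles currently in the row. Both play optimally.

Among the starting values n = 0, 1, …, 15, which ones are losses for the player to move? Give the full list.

0, 1, 5, 9, 10, 14

Work bottom-up. With no move the player to move loses. Otherwise the position is W if at least one move leads to an L position for the opponent, and L if every move leads to a W.
n=0: no move → L
n=1: no move → L
n=2: →0(L), so W
n=3: →1(L), so W
n=4: →1(L), so W
n=5: →3(W), 2(W) — all W, so L
n=6: →0(L), so W
n=7: →5(L), so W
n=8: →5(L), so W
n=9: →7(W), 6(W), 3(W) — all W, so L
n=10: →8(W), 7(W), 4(W) — all W, so L
n=11: →9(L), so W
n=12: →10(L), so W
n=13: →10(L), so W
n=14: →12(W), 11(W), 8(W) — all W, so L
n=15: →9(L), so W
The losing starting values of n are exactly the entries labelled L in this table (6 of them).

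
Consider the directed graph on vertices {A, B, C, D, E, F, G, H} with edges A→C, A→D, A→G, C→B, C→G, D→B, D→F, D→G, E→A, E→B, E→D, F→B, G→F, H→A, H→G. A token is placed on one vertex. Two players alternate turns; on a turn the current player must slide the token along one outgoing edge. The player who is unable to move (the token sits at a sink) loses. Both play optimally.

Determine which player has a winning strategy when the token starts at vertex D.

The first player wins.

Label each position W (a win for the player to move) or L (a loss). A position with no legal move is L; any other position is W exactly when some move reaches an L, and L when every move reaches a W.
Every edge goes from a vertex to one that appears earlier in the order B, F, G, D, C, A, E, H, so processing vertices in that order labels each vertex after all of its successors.
B: no outgoing edge → L
F: →B(L), so W
G: →F(W) only, which is W, so L
D: →G(L), so W
C: →G(L), so W
A: →G(L), so W
E: →B(L), so W
H: →G(L), so W
The starting position D is W: the player to move should move to G, handing over an L position.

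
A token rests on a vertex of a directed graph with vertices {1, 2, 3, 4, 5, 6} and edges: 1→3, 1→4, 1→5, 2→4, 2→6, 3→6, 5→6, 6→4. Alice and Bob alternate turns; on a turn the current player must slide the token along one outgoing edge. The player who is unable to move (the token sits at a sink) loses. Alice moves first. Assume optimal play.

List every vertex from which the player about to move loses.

3, 4, 5

Work bottom-up. With no move the player to move loses. Otherwise the position is W if at least one move leads to an L position for the opponent, and L if every move leads to a W.
Every edge goes from a vertex to one that appears earlier in the order 4, 6, 2, 3, 5, 1, so processing vertices in that order labels each vertex after all of its successors.
4: no outgoing edge → L
6: →4(L), so W
2: →4(L), so W
3: →6(W) only, which is W, so L
5: →6(W) only, which is W, so L
1: →5(L), so W
The losing starting vertices are exactly the entries labelled L in this table (3 of them).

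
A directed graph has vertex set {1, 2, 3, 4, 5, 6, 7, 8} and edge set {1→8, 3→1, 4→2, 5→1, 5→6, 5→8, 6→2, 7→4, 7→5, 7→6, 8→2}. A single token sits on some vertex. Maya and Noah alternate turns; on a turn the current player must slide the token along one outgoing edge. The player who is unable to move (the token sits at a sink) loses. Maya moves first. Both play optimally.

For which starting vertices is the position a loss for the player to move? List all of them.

Classify positions by backward induction: terminal positions (no move available) are L. From any other position, the mover wins iff some move reaches an L.
Every edge goes from a vertex to one that appears earlier in the order 2, 8, 1, 6, 5, 4, 7, 3, so processing vertices in that order labels each vertex after all of its successors.
2: no outgoing edge → L
8: W (go to 2, an L position)
1: L (sole option 8(W) is W)
6: W (go to 2, an L position)
5: W (go to 1, an L position)
4: W (go to 2, an L position)
7: L (options 4(W), 5(W), 6(W) are all W)
3: W (go to 1, an L position)
The losing starting vertices are exactly the entries labelled L in this table (3 of them).

1, 2, 7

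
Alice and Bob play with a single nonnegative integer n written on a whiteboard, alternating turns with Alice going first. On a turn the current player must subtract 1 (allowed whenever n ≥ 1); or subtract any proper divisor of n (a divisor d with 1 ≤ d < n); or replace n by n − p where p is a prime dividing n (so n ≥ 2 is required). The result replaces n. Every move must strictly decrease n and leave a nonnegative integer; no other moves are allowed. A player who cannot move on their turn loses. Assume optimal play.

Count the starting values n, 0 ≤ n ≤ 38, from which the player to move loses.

Use the standard recursion: the mover loses at a terminal position; elsewhere, the mover wins exactly when some move hands the opponent an L position.
n=0: no move → L
n=1: W (go to 0, an L position)
n=2: W (go to 0, an L position)
n=3: W (go to 0, an L position)
n=4: L (options 2(W), 3(W) are all W)
n=5: W (go to 0, an L position)
n=6: W (go to 4, an L position)
n=7: W (go to 0, an L position)
n=8: W (go to 4, an L position)
n=9: L (options 6(W), 8(W) are all W)
n=10: W (go to 9, an L position)
n=11: W (go to 0, an L position)
n=12: W (go to 9, an L position)
n=13: W (go to 0, an L position)
n=14: L (options 7(W), 12(W), 13(W) are all W)
n=15: W (go to 14, an L position)
n=16: W (go to 14, an L position)
n=17: W (go to 0, an L position)
n=18: W (go to 9, an L position)
n=19: W (go to 0, an L position)
n=20: L (options 10(W), 15(W), 16(W), 18(W), 19(W) are all W)
n=21: W (go to 14, an L position)
n=22: W (go to 20, an L position)
n=23: W (go to 0, an L position)
n=24: W (go to 20, an L position)
n=25: W (go to 20, an L position)
n=26: L (options 13(W), 24(W), 25(W) are all W)
n=27: W (go to 26, an L position)
n=28: W (go to 14, an L position)
n=29: W (go to 0, an L position)
n=30: W (go to 20, an L position)
n=31: W (go to 0, an L position)
n=32: L (options 16(W), 24(W), 28(W), 30(W), 31(W) are all W)
n=33: W (go to 32, an L position)
n=34: W (go to 32, an L position)
n=35: L (options 28(W), 30(W), 34(W) are all W)
n=36: W (go to 32, an L position)
n=37: W (go to 0, an L position)
n=38: L (options 19(W), 36(W), 37(W) are all W)
L entries with 0 ≤ n ≤ 38: n = 0, 4, 9, 14, 20, 26, 32, 35, 38; that makes 9.

9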